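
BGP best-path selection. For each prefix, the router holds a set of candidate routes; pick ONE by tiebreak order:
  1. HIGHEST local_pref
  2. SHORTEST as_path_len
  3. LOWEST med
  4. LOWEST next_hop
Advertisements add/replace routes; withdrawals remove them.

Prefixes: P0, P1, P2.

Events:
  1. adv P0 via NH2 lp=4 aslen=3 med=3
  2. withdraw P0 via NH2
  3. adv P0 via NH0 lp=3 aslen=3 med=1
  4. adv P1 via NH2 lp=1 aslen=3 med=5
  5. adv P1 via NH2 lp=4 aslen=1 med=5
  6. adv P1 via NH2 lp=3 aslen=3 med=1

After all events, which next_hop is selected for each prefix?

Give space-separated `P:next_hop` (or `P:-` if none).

Answer: P0:NH0 P1:NH2 P2:-

Derivation:
Op 1: best P0=NH2 P1=- P2=-
Op 2: best P0=- P1=- P2=-
Op 3: best P0=NH0 P1=- P2=-
Op 4: best P0=NH0 P1=NH2 P2=-
Op 5: best P0=NH0 P1=NH2 P2=-
Op 6: best P0=NH0 P1=NH2 P2=-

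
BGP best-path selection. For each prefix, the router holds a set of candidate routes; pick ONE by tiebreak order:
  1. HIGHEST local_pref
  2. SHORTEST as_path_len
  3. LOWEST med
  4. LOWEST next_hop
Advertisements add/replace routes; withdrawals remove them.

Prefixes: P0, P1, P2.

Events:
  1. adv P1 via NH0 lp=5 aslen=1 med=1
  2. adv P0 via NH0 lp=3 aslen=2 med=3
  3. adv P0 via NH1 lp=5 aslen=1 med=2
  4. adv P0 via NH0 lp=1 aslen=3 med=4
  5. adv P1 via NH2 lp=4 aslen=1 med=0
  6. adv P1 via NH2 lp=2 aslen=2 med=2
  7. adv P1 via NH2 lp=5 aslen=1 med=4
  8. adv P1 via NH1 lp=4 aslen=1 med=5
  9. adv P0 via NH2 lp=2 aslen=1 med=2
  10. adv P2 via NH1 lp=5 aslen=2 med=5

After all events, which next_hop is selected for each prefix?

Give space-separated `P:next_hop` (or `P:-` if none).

Answer: P0:NH1 P1:NH0 P2:NH1

Derivation:
Op 1: best P0=- P1=NH0 P2=-
Op 2: best P0=NH0 P1=NH0 P2=-
Op 3: best P0=NH1 P1=NH0 P2=-
Op 4: best P0=NH1 P1=NH0 P2=-
Op 5: best P0=NH1 P1=NH0 P2=-
Op 6: best P0=NH1 P1=NH0 P2=-
Op 7: best P0=NH1 P1=NH0 P2=-
Op 8: best P0=NH1 P1=NH0 P2=-
Op 9: best P0=NH1 P1=NH0 P2=-
Op 10: best P0=NH1 P1=NH0 P2=NH1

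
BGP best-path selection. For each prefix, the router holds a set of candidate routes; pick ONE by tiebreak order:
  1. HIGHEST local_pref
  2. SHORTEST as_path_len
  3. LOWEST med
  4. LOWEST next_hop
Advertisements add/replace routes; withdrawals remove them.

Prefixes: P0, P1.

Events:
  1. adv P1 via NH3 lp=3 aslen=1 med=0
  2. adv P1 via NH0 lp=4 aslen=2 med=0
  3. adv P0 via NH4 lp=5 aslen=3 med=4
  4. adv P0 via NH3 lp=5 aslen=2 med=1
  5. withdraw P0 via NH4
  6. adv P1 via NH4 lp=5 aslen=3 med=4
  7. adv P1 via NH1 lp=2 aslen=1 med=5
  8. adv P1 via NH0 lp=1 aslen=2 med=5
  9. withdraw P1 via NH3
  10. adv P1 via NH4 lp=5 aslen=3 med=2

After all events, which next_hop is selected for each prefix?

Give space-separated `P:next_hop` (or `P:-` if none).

Op 1: best P0=- P1=NH3
Op 2: best P0=- P1=NH0
Op 3: best P0=NH4 P1=NH0
Op 4: best P0=NH3 P1=NH0
Op 5: best P0=NH3 P1=NH0
Op 6: best P0=NH3 P1=NH4
Op 7: best P0=NH3 P1=NH4
Op 8: best P0=NH3 P1=NH4
Op 9: best P0=NH3 P1=NH4
Op 10: best P0=NH3 P1=NH4

Answer: P0:NH3 P1:NH4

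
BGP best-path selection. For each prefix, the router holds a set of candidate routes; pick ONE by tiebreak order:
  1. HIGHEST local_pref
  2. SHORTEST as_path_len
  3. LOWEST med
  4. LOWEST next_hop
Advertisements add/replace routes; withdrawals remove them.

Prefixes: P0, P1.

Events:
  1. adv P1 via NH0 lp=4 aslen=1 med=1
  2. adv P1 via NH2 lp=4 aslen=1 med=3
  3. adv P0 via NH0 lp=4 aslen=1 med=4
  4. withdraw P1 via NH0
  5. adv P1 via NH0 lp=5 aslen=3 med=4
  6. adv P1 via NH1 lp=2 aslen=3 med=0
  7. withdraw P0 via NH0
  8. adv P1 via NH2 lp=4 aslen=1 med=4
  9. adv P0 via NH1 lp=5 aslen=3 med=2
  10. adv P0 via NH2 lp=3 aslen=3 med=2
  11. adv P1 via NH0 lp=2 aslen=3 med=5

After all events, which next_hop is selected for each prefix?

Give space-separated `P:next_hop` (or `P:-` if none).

Answer: P0:NH1 P1:NH2

Derivation:
Op 1: best P0=- P1=NH0
Op 2: best P0=- P1=NH0
Op 3: best P0=NH0 P1=NH0
Op 4: best P0=NH0 P1=NH2
Op 5: best P0=NH0 P1=NH0
Op 6: best P0=NH0 P1=NH0
Op 7: best P0=- P1=NH0
Op 8: best P0=- P1=NH0
Op 9: best P0=NH1 P1=NH0
Op 10: best P0=NH1 P1=NH0
Op 11: best P0=NH1 P1=NH2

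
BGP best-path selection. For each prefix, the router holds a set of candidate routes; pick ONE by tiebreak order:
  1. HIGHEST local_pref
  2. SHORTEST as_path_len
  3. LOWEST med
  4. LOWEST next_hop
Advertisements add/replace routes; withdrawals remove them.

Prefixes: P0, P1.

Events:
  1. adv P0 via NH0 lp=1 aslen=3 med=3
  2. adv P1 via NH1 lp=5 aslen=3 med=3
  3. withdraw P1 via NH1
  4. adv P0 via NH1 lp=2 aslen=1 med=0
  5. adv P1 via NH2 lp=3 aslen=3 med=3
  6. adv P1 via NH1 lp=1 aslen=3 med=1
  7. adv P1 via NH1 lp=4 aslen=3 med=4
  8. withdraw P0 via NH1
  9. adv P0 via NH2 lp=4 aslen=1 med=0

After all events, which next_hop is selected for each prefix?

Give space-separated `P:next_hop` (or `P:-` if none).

Answer: P0:NH2 P1:NH1

Derivation:
Op 1: best P0=NH0 P1=-
Op 2: best P0=NH0 P1=NH1
Op 3: best P0=NH0 P1=-
Op 4: best P0=NH1 P1=-
Op 5: best P0=NH1 P1=NH2
Op 6: best P0=NH1 P1=NH2
Op 7: best P0=NH1 P1=NH1
Op 8: best P0=NH0 P1=NH1
Op 9: best P0=NH2 P1=NH1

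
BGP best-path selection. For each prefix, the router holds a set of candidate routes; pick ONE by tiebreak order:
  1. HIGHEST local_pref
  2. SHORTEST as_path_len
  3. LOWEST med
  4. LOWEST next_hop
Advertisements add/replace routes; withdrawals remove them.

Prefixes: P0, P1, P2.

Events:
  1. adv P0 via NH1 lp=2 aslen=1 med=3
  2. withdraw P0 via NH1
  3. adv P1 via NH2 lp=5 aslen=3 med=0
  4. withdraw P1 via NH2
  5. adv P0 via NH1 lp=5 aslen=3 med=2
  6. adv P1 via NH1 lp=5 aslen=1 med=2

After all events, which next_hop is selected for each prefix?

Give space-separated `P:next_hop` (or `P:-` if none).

Answer: P0:NH1 P1:NH1 P2:-

Derivation:
Op 1: best P0=NH1 P1=- P2=-
Op 2: best P0=- P1=- P2=-
Op 3: best P0=- P1=NH2 P2=-
Op 4: best P0=- P1=- P2=-
Op 5: best P0=NH1 P1=- P2=-
Op 6: best P0=NH1 P1=NH1 P2=-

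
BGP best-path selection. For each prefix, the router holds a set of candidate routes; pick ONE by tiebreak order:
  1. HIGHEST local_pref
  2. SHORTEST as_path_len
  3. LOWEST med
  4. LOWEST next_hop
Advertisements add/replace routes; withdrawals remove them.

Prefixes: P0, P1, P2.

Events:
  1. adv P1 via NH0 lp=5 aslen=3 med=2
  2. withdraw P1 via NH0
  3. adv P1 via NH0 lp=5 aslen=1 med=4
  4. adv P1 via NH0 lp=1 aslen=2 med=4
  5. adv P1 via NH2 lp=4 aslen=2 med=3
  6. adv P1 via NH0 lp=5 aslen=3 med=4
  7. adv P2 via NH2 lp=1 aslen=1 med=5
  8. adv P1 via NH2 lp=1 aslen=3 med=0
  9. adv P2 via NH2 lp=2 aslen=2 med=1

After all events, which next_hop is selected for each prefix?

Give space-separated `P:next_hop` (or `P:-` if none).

Op 1: best P0=- P1=NH0 P2=-
Op 2: best P0=- P1=- P2=-
Op 3: best P0=- P1=NH0 P2=-
Op 4: best P0=- P1=NH0 P2=-
Op 5: best P0=- P1=NH2 P2=-
Op 6: best P0=- P1=NH0 P2=-
Op 7: best P0=- P1=NH0 P2=NH2
Op 8: best P0=- P1=NH0 P2=NH2
Op 9: best P0=- P1=NH0 P2=NH2

Answer: P0:- P1:NH0 P2:NH2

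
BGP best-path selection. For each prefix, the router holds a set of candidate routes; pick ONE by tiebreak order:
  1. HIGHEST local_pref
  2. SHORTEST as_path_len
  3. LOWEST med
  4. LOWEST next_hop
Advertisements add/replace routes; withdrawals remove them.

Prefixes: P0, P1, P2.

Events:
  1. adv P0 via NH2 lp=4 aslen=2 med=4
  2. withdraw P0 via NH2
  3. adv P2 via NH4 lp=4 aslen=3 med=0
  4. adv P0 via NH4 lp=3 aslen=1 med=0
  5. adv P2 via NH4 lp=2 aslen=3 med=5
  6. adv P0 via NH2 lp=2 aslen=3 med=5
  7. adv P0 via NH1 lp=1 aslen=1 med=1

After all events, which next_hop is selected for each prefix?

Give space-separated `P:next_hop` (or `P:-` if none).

Op 1: best P0=NH2 P1=- P2=-
Op 2: best P0=- P1=- P2=-
Op 3: best P0=- P1=- P2=NH4
Op 4: best P0=NH4 P1=- P2=NH4
Op 5: best P0=NH4 P1=- P2=NH4
Op 6: best P0=NH4 P1=- P2=NH4
Op 7: best P0=NH4 P1=- P2=NH4

Answer: P0:NH4 P1:- P2:NH4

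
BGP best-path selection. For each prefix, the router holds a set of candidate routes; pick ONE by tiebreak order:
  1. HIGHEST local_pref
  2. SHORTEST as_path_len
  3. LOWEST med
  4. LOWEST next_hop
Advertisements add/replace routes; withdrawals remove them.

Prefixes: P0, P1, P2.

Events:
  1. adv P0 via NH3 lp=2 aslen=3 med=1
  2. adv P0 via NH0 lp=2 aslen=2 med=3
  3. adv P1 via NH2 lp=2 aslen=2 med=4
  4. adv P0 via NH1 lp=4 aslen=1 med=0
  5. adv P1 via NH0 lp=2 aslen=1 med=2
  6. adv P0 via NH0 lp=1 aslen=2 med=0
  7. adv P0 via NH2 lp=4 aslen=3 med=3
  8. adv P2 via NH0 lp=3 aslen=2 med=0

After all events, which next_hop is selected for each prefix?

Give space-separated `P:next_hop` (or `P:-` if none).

Answer: P0:NH1 P1:NH0 P2:NH0

Derivation:
Op 1: best P0=NH3 P1=- P2=-
Op 2: best P0=NH0 P1=- P2=-
Op 3: best P0=NH0 P1=NH2 P2=-
Op 4: best P0=NH1 P1=NH2 P2=-
Op 5: best P0=NH1 P1=NH0 P2=-
Op 6: best P0=NH1 P1=NH0 P2=-
Op 7: best P0=NH1 P1=NH0 P2=-
Op 8: best P0=NH1 P1=NH0 P2=NH0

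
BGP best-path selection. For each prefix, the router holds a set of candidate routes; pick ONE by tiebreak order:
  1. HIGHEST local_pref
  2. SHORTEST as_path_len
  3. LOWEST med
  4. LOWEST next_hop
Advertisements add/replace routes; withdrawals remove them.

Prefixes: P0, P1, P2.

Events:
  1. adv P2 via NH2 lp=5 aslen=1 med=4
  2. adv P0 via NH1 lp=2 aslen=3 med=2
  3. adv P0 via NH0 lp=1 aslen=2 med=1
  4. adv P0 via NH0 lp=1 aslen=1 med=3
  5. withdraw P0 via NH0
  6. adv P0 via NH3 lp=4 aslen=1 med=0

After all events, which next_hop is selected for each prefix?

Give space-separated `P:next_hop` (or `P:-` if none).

Op 1: best P0=- P1=- P2=NH2
Op 2: best P0=NH1 P1=- P2=NH2
Op 3: best P0=NH1 P1=- P2=NH2
Op 4: best P0=NH1 P1=- P2=NH2
Op 5: best P0=NH1 P1=- P2=NH2
Op 6: best P0=NH3 P1=- P2=NH2

Answer: P0:NH3 P1:- P2:NH2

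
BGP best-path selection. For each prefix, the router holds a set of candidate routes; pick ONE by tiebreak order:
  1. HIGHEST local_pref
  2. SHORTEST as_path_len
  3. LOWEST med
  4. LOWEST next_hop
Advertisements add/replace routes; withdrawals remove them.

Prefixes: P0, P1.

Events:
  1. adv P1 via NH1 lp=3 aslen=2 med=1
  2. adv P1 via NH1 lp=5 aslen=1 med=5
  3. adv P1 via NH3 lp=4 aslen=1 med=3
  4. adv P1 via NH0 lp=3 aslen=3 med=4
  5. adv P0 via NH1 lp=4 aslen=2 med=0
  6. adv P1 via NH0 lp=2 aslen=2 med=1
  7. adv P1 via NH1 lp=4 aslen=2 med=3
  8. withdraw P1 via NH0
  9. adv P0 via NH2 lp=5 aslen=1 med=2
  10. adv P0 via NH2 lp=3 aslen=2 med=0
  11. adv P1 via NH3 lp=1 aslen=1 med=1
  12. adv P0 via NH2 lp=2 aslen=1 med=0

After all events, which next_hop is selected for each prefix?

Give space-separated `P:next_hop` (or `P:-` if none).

Answer: P0:NH1 P1:NH1

Derivation:
Op 1: best P0=- P1=NH1
Op 2: best P0=- P1=NH1
Op 3: best P0=- P1=NH1
Op 4: best P0=- P1=NH1
Op 5: best P0=NH1 P1=NH1
Op 6: best P0=NH1 P1=NH1
Op 7: best P0=NH1 P1=NH3
Op 8: best P0=NH1 P1=NH3
Op 9: best P0=NH2 P1=NH3
Op 10: best P0=NH1 P1=NH3
Op 11: best P0=NH1 P1=NH1
Op 12: best P0=NH1 P1=NH1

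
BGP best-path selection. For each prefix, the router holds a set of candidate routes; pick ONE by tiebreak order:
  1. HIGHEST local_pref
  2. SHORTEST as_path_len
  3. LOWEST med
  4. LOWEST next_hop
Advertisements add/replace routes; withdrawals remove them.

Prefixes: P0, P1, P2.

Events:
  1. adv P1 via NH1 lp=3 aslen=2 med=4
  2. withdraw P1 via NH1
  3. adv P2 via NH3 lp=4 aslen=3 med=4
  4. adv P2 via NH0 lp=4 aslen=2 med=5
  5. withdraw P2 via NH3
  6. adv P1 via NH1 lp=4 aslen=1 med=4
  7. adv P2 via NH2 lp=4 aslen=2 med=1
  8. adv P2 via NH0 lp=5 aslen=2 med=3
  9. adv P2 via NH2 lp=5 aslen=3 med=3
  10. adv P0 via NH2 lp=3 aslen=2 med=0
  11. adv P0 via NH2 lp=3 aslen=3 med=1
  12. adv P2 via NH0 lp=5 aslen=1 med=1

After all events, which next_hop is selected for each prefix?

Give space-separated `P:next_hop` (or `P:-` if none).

Answer: P0:NH2 P1:NH1 P2:NH0

Derivation:
Op 1: best P0=- P1=NH1 P2=-
Op 2: best P0=- P1=- P2=-
Op 3: best P0=- P1=- P2=NH3
Op 4: best P0=- P1=- P2=NH0
Op 5: best P0=- P1=- P2=NH0
Op 6: best P0=- P1=NH1 P2=NH0
Op 7: best P0=- P1=NH1 P2=NH2
Op 8: best P0=- P1=NH1 P2=NH0
Op 9: best P0=- P1=NH1 P2=NH0
Op 10: best P0=NH2 P1=NH1 P2=NH0
Op 11: best P0=NH2 P1=NH1 P2=NH0
Op 12: best P0=NH2 P1=NH1 P2=NH0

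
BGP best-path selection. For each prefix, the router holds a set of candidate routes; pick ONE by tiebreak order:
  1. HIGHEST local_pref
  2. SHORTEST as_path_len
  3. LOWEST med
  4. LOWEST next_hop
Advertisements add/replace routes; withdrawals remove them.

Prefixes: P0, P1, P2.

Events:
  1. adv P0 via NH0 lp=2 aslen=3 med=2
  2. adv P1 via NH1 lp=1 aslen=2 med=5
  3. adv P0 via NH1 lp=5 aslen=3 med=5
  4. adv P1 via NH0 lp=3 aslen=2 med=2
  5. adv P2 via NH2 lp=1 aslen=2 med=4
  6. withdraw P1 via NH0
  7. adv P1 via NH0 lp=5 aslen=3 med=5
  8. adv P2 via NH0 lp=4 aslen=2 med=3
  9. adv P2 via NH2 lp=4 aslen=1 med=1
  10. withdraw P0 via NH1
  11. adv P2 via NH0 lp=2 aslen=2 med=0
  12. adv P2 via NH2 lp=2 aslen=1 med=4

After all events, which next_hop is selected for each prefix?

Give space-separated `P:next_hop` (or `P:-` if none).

Answer: P0:NH0 P1:NH0 P2:NH2

Derivation:
Op 1: best P0=NH0 P1=- P2=-
Op 2: best P0=NH0 P1=NH1 P2=-
Op 3: best P0=NH1 P1=NH1 P2=-
Op 4: best P0=NH1 P1=NH0 P2=-
Op 5: best P0=NH1 P1=NH0 P2=NH2
Op 6: best P0=NH1 P1=NH1 P2=NH2
Op 7: best P0=NH1 P1=NH0 P2=NH2
Op 8: best P0=NH1 P1=NH0 P2=NH0
Op 9: best P0=NH1 P1=NH0 P2=NH2
Op 10: best P0=NH0 P1=NH0 P2=NH2
Op 11: best P0=NH0 P1=NH0 P2=NH2
Op 12: best P0=NH0 P1=NH0 P2=NH2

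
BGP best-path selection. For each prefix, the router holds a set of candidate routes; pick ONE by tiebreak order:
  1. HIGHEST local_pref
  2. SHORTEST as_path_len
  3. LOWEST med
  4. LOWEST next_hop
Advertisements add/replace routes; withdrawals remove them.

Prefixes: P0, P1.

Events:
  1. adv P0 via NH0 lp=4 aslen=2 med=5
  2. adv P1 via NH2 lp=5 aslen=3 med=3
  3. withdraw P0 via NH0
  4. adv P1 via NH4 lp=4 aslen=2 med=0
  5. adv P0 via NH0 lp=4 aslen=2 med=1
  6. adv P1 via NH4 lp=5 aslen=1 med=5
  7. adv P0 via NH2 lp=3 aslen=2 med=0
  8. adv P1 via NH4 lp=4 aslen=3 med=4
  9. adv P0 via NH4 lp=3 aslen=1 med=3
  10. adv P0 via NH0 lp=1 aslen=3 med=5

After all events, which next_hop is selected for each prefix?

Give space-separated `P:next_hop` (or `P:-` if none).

Op 1: best P0=NH0 P1=-
Op 2: best P0=NH0 P1=NH2
Op 3: best P0=- P1=NH2
Op 4: best P0=- P1=NH2
Op 5: best P0=NH0 P1=NH2
Op 6: best P0=NH0 P1=NH4
Op 7: best P0=NH0 P1=NH4
Op 8: best P0=NH0 P1=NH2
Op 9: best P0=NH0 P1=NH2
Op 10: best P0=NH4 P1=NH2

Answer: P0:NH4 P1:NH2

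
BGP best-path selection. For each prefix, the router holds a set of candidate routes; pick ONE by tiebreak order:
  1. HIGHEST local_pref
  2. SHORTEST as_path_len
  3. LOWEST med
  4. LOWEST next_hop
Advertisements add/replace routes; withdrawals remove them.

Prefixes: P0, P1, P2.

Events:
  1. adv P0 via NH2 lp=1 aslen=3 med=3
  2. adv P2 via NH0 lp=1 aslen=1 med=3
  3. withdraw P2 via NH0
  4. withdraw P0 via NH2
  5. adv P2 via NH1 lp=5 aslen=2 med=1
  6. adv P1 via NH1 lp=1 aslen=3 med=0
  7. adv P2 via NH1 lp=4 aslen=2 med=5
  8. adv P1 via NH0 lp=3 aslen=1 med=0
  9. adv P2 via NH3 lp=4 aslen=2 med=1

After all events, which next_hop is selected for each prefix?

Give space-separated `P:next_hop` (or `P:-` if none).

Op 1: best P0=NH2 P1=- P2=-
Op 2: best P0=NH2 P1=- P2=NH0
Op 3: best P0=NH2 P1=- P2=-
Op 4: best P0=- P1=- P2=-
Op 5: best P0=- P1=- P2=NH1
Op 6: best P0=- P1=NH1 P2=NH1
Op 7: best P0=- P1=NH1 P2=NH1
Op 8: best P0=- P1=NH0 P2=NH1
Op 9: best P0=- P1=NH0 P2=NH3

Answer: P0:- P1:NH0 P2:NH3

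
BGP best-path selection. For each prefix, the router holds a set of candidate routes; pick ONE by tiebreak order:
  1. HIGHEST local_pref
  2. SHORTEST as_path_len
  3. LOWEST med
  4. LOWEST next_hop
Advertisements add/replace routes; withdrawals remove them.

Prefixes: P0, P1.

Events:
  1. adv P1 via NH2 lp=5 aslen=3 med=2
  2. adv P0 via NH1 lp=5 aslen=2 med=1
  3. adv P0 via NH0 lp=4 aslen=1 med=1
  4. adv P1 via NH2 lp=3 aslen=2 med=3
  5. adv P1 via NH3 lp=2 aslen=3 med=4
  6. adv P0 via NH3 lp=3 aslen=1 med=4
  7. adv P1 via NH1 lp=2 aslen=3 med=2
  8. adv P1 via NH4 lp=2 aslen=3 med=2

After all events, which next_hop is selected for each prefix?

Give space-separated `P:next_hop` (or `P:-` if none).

Op 1: best P0=- P1=NH2
Op 2: best P0=NH1 P1=NH2
Op 3: best P0=NH1 P1=NH2
Op 4: best P0=NH1 P1=NH2
Op 5: best P0=NH1 P1=NH2
Op 6: best P0=NH1 P1=NH2
Op 7: best P0=NH1 P1=NH2
Op 8: best P0=NH1 P1=NH2

Answer: P0:NH1 P1:NH2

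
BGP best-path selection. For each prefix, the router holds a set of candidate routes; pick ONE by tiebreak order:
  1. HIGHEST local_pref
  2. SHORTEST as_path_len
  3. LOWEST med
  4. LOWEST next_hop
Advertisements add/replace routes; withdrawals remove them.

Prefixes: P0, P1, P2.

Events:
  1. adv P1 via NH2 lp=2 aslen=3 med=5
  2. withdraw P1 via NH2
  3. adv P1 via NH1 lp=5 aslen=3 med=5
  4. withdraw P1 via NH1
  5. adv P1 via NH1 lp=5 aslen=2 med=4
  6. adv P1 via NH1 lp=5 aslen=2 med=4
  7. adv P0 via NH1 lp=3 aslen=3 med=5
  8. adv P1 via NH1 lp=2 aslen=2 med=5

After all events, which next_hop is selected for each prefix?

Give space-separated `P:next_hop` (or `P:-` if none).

Answer: P0:NH1 P1:NH1 P2:-

Derivation:
Op 1: best P0=- P1=NH2 P2=-
Op 2: best P0=- P1=- P2=-
Op 3: best P0=- P1=NH1 P2=-
Op 4: best P0=- P1=- P2=-
Op 5: best P0=- P1=NH1 P2=-
Op 6: best P0=- P1=NH1 P2=-
Op 7: best P0=NH1 P1=NH1 P2=-
Op 8: best P0=NH1 P1=NH1 P2=-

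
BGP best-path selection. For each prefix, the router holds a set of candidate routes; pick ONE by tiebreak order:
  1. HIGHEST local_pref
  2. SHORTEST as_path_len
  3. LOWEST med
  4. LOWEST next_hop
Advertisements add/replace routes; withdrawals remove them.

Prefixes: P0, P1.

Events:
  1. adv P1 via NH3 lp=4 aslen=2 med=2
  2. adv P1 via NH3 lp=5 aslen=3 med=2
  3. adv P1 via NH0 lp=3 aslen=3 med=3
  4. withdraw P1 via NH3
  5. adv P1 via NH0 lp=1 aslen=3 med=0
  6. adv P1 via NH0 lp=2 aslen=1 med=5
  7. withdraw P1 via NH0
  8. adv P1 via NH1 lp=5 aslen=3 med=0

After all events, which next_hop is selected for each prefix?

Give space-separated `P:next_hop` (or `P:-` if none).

Op 1: best P0=- P1=NH3
Op 2: best P0=- P1=NH3
Op 3: best P0=- P1=NH3
Op 4: best P0=- P1=NH0
Op 5: best P0=- P1=NH0
Op 6: best P0=- P1=NH0
Op 7: best P0=- P1=-
Op 8: best P0=- P1=NH1

Answer: P0:- P1:NH1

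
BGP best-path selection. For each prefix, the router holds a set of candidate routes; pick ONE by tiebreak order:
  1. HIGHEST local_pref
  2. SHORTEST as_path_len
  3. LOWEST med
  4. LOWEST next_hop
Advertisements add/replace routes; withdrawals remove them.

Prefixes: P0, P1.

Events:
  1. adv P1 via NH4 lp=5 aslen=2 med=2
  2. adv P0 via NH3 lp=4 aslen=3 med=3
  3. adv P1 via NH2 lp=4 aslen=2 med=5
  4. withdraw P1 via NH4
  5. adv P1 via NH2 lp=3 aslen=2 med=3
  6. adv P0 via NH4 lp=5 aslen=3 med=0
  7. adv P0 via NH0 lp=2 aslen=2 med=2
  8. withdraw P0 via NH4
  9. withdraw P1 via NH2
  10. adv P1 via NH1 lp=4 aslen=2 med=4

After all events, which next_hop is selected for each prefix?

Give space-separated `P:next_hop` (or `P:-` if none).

Answer: P0:NH3 P1:NH1

Derivation:
Op 1: best P0=- P1=NH4
Op 2: best P0=NH3 P1=NH4
Op 3: best P0=NH3 P1=NH4
Op 4: best P0=NH3 P1=NH2
Op 5: best P0=NH3 P1=NH2
Op 6: best P0=NH4 P1=NH2
Op 7: best P0=NH4 P1=NH2
Op 8: best P0=NH3 P1=NH2
Op 9: best P0=NH3 P1=-
Op 10: best P0=NH3 P1=NH1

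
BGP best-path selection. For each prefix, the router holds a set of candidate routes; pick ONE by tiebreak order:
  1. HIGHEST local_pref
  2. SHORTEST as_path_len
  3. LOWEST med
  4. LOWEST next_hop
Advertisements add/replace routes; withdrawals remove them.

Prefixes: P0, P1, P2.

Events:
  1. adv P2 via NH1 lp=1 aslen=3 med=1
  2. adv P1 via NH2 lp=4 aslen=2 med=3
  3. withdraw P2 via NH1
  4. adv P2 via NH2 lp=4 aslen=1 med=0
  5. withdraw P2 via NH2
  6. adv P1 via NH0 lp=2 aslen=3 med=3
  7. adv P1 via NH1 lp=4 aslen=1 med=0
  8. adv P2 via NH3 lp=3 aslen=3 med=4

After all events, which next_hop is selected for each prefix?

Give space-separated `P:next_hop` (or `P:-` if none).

Answer: P0:- P1:NH1 P2:NH3

Derivation:
Op 1: best P0=- P1=- P2=NH1
Op 2: best P0=- P1=NH2 P2=NH1
Op 3: best P0=- P1=NH2 P2=-
Op 4: best P0=- P1=NH2 P2=NH2
Op 5: best P0=- P1=NH2 P2=-
Op 6: best P0=- P1=NH2 P2=-
Op 7: best P0=- P1=NH1 P2=-
Op 8: best P0=- P1=NH1 P2=NH3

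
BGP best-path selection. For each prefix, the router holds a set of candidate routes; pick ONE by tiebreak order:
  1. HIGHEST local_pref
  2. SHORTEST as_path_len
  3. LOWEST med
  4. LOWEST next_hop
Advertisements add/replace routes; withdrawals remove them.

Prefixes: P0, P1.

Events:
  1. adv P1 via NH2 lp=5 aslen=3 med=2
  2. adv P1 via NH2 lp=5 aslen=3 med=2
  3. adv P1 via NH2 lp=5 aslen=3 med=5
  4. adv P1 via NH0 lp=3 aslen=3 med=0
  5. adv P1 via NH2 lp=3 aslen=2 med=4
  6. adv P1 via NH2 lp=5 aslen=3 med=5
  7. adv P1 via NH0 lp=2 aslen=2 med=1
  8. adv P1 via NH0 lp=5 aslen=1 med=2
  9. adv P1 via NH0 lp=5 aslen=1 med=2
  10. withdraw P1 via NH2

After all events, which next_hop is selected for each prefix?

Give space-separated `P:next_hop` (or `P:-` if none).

Answer: P0:- P1:NH0

Derivation:
Op 1: best P0=- P1=NH2
Op 2: best P0=- P1=NH2
Op 3: best P0=- P1=NH2
Op 4: best P0=- P1=NH2
Op 5: best P0=- P1=NH2
Op 6: best P0=- P1=NH2
Op 7: best P0=- P1=NH2
Op 8: best P0=- P1=NH0
Op 9: best P0=- P1=NH0
Op 10: best P0=- P1=NH0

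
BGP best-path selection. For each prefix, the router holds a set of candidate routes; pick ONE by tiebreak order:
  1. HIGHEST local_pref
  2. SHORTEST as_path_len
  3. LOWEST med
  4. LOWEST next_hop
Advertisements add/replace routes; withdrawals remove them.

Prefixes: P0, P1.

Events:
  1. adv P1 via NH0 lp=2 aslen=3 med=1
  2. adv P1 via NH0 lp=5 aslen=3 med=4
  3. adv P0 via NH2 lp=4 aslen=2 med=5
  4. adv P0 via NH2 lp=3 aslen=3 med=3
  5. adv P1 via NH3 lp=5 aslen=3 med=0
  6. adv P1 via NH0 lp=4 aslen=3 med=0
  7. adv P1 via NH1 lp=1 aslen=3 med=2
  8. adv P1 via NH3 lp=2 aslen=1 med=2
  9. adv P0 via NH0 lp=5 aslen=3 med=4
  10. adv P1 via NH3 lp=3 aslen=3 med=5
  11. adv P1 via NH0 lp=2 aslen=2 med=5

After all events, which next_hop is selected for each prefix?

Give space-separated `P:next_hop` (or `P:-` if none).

Op 1: best P0=- P1=NH0
Op 2: best P0=- P1=NH0
Op 3: best P0=NH2 P1=NH0
Op 4: best P0=NH2 P1=NH0
Op 5: best P0=NH2 P1=NH3
Op 6: best P0=NH2 P1=NH3
Op 7: best P0=NH2 P1=NH3
Op 8: best P0=NH2 P1=NH0
Op 9: best P0=NH0 P1=NH0
Op 10: best P0=NH0 P1=NH0
Op 11: best P0=NH0 P1=NH3

Answer: P0:NH0 P1:NH3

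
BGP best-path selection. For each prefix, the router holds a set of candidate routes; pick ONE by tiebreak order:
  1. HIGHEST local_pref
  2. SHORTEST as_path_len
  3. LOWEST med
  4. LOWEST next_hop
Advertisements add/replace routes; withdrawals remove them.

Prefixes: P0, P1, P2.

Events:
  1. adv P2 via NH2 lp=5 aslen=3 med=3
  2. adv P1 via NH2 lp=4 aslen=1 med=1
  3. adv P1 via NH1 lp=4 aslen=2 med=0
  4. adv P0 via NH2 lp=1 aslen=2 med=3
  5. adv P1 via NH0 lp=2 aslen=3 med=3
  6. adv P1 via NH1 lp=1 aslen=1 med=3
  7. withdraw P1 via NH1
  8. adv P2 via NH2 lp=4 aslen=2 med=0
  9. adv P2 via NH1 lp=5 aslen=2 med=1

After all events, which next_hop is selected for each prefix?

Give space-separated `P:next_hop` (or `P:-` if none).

Op 1: best P0=- P1=- P2=NH2
Op 2: best P0=- P1=NH2 P2=NH2
Op 3: best P0=- P1=NH2 P2=NH2
Op 4: best P0=NH2 P1=NH2 P2=NH2
Op 5: best P0=NH2 P1=NH2 P2=NH2
Op 6: best P0=NH2 P1=NH2 P2=NH2
Op 7: best P0=NH2 P1=NH2 P2=NH2
Op 8: best P0=NH2 P1=NH2 P2=NH2
Op 9: best P0=NH2 P1=NH2 P2=NH1

Answer: P0:NH2 P1:NH2 P2:NH1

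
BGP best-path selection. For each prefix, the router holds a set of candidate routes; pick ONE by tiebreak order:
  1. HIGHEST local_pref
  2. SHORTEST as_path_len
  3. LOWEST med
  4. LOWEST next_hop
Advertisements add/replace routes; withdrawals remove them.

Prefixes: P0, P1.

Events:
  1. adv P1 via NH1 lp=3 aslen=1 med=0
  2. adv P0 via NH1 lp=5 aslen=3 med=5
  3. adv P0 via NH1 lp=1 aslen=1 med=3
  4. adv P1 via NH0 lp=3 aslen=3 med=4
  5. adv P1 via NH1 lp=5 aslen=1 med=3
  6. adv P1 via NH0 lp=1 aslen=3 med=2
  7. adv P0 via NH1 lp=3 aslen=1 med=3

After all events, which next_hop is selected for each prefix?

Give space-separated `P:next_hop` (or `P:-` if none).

Op 1: best P0=- P1=NH1
Op 2: best P0=NH1 P1=NH1
Op 3: best P0=NH1 P1=NH1
Op 4: best P0=NH1 P1=NH1
Op 5: best P0=NH1 P1=NH1
Op 6: best P0=NH1 P1=NH1
Op 7: best P0=NH1 P1=NH1

Answer: P0:NH1 P1:NH1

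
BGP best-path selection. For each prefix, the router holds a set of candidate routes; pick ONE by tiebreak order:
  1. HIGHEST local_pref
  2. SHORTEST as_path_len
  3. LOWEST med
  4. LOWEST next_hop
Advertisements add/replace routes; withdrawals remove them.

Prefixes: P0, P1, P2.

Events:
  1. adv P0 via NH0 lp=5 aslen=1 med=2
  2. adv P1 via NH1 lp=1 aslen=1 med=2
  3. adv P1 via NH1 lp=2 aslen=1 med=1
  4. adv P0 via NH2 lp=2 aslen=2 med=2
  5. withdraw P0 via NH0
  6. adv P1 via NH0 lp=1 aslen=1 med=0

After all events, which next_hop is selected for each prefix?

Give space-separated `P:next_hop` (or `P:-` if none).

Op 1: best P0=NH0 P1=- P2=-
Op 2: best P0=NH0 P1=NH1 P2=-
Op 3: best P0=NH0 P1=NH1 P2=-
Op 4: best P0=NH0 P1=NH1 P2=-
Op 5: best P0=NH2 P1=NH1 P2=-
Op 6: best P0=NH2 P1=NH1 P2=-

Answer: P0:NH2 P1:NH1 P2:-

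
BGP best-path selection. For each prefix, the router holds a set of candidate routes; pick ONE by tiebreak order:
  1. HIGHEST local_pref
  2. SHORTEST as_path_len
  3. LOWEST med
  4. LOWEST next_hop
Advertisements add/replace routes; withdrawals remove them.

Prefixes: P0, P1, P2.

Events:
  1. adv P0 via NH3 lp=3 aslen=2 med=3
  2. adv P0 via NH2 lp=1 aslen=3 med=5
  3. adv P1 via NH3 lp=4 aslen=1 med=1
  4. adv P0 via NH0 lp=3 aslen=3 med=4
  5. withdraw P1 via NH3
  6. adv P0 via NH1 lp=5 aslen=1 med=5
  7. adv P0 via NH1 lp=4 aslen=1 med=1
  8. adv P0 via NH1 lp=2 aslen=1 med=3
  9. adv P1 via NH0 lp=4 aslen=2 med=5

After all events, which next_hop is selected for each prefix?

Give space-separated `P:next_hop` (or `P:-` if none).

Answer: P0:NH3 P1:NH0 P2:-

Derivation:
Op 1: best P0=NH3 P1=- P2=-
Op 2: best P0=NH3 P1=- P2=-
Op 3: best P0=NH3 P1=NH3 P2=-
Op 4: best P0=NH3 P1=NH3 P2=-
Op 5: best P0=NH3 P1=- P2=-
Op 6: best P0=NH1 P1=- P2=-
Op 7: best P0=NH1 P1=- P2=-
Op 8: best P0=NH3 P1=- P2=-
Op 9: best P0=NH3 P1=NH0 P2=-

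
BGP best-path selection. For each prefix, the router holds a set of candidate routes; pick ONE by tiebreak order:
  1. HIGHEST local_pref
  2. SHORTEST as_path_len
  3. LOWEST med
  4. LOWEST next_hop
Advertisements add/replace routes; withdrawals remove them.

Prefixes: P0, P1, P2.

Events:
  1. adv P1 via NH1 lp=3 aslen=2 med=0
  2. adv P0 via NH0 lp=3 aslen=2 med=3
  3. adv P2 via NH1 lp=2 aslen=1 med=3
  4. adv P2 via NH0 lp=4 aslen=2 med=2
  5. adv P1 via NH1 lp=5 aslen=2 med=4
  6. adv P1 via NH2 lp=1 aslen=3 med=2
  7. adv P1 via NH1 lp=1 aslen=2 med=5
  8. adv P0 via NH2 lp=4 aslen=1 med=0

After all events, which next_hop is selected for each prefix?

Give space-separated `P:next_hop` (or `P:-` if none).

Answer: P0:NH2 P1:NH1 P2:NH0

Derivation:
Op 1: best P0=- P1=NH1 P2=-
Op 2: best P0=NH0 P1=NH1 P2=-
Op 3: best P0=NH0 P1=NH1 P2=NH1
Op 4: best P0=NH0 P1=NH1 P2=NH0
Op 5: best P0=NH0 P1=NH1 P2=NH0
Op 6: best P0=NH0 P1=NH1 P2=NH0
Op 7: best P0=NH0 P1=NH1 P2=NH0
Op 8: best P0=NH2 P1=NH1 P2=NH0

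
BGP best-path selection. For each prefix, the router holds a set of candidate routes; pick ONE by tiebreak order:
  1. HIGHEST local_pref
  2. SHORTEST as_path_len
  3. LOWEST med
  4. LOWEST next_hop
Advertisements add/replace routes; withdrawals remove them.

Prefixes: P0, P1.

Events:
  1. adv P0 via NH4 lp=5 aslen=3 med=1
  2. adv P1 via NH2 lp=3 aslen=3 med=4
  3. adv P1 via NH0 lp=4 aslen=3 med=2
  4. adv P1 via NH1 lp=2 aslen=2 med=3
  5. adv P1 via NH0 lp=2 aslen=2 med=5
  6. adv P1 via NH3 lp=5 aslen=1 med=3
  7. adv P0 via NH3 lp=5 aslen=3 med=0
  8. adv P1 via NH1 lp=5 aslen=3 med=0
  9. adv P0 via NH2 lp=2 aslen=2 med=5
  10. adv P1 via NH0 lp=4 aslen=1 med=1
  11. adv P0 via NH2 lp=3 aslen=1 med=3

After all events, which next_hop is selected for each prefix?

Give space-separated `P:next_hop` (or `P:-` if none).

Answer: P0:NH3 P1:NH3

Derivation:
Op 1: best P0=NH4 P1=-
Op 2: best P0=NH4 P1=NH2
Op 3: best P0=NH4 P1=NH0
Op 4: best P0=NH4 P1=NH0
Op 5: best P0=NH4 P1=NH2
Op 6: best P0=NH4 P1=NH3
Op 7: best P0=NH3 P1=NH3
Op 8: best P0=NH3 P1=NH3
Op 9: best P0=NH3 P1=NH3
Op 10: best P0=NH3 P1=NH3
Op 11: best P0=NH3 P1=NH3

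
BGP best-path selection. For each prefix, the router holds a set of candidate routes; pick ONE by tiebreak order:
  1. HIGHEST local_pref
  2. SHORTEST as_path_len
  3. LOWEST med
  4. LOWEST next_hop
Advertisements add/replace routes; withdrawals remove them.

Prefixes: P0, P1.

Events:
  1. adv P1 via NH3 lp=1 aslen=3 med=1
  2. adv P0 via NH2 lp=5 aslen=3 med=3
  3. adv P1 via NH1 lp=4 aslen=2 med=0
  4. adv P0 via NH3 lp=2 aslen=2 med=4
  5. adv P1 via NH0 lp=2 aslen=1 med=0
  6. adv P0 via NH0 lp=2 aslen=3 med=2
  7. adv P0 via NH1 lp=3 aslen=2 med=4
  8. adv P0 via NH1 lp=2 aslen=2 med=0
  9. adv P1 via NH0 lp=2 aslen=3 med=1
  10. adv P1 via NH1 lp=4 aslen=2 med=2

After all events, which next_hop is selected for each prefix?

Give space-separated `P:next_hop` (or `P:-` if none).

Op 1: best P0=- P1=NH3
Op 2: best P0=NH2 P1=NH3
Op 3: best P0=NH2 P1=NH1
Op 4: best P0=NH2 P1=NH1
Op 5: best P0=NH2 P1=NH1
Op 6: best P0=NH2 P1=NH1
Op 7: best P0=NH2 P1=NH1
Op 8: best P0=NH2 P1=NH1
Op 9: best P0=NH2 P1=NH1
Op 10: best P0=NH2 P1=NH1

Answer: P0:NH2 P1:NH1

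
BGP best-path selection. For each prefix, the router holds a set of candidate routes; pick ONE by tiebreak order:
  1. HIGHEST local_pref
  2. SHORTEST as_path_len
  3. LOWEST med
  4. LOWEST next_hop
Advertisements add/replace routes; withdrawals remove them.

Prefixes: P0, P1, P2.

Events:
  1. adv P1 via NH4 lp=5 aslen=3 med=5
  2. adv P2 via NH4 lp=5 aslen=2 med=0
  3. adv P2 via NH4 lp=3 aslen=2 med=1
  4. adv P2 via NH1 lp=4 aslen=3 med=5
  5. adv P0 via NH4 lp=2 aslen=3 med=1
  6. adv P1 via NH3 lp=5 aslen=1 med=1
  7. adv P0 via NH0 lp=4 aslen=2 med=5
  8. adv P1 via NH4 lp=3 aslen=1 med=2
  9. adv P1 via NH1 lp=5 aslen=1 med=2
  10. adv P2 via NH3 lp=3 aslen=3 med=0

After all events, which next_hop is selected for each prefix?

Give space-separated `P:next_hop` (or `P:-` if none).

Answer: P0:NH0 P1:NH3 P2:NH1

Derivation:
Op 1: best P0=- P1=NH4 P2=-
Op 2: best P0=- P1=NH4 P2=NH4
Op 3: best P0=- P1=NH4 P2=NH4
Op 4: best P0=- P1=NH4 P2=NH1
Op 5: best P0=NH4 P1=NH4 P2=NH1
Op 6: best P0=NH4 P1=NH3 P2=NH1
Op 7: best P0=NH0 P1=NH3 P2=NH1
Op 8: best P0=NH0 P1=NH3 P2=NH1
Op 9: best P0=NH0 P1=NH3 P2=NH1
Op 10: best P0=NH0 P1=NH3 P2=NH1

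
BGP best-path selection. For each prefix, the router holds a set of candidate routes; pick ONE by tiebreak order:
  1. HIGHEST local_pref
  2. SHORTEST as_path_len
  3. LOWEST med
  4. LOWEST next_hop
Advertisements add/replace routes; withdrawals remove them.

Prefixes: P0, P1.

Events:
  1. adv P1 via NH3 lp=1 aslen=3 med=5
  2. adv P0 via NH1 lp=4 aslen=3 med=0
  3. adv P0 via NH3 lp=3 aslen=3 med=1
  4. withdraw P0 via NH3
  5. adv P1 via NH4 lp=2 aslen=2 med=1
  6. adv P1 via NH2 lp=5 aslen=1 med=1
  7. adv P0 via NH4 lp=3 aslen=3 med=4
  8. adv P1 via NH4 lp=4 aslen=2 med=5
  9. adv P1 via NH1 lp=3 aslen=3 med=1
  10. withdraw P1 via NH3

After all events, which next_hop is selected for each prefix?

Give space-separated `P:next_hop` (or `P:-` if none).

Op 1: best P0=- P1=NH3
Op 2: best P0=NH1 P1=NH3
Op 3: best P0=NH1 P1=NH3
Op 4: best P0=NH1 P1=NH3
Op 5: best P0=NH1 P1=NH4
Op 6: best P0=NH1 P1=NH2
Op 7: best P0=NH1 P1=NH2
Op 8: best P0=NH1 P1=NH2
Op 9: best P0=NH1 P1=NH2
Op 10: best P0=NH1 P1=NH2

Answer: P0:NH1 P1:NH2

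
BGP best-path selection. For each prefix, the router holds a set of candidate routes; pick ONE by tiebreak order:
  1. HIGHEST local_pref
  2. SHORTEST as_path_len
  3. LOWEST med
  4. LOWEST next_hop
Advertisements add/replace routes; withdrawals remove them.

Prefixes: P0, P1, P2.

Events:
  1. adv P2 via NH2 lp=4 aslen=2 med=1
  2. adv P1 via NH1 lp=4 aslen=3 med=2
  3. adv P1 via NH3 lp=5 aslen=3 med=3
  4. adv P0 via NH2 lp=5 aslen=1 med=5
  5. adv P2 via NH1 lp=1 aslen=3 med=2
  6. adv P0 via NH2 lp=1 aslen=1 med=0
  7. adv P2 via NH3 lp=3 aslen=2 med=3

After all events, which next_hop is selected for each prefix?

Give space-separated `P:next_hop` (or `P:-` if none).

Answer: P0:NH2 P1:NH3 P2:NH2

Derivation:
Op 1: best P0=- P1=- P2=NH2
Op 2: best P0=- P1=NH1 P2=NH2
Op 3: best P0=- P1=NH3 P2=NH2
Op 4: best P0=NH2 P1=NH3 P2=NH2
Op 5: best P0=NH2 P1=NH3 P2=NH2
Op 6: best P0=NH2 P1=NH3 P2=NH2
Op 7: best P0=NH2 P1=NH3 P2=NH2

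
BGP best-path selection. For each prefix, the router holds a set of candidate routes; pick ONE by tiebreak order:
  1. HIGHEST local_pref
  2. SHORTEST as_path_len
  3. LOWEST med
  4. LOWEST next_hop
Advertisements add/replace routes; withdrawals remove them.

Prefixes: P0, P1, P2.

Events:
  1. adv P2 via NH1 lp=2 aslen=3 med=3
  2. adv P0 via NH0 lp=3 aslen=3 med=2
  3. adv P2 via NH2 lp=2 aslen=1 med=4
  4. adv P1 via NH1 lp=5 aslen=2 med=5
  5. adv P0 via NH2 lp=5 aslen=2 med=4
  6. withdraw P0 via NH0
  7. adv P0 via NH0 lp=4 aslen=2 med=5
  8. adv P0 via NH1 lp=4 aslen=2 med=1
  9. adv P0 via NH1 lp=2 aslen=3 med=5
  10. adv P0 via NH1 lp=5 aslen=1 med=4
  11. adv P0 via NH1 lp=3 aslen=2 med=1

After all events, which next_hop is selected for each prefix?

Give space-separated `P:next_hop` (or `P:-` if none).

Op 1: best P0=- P1=- P2=NH1
Op 2: best P0=NH0 P1=- P2=NH1
Op 3: best P0=NH0 P1=- P2=NH2
Op 4: best P0=NH0 P1=NH1 P2=NH2
Op 5: best P0=NH2 P1=NH1 P2=NH2
Op 6: best P0=NH2 P1=NH1 P2=NH2
Op 7: best P0=NH2 P1=NH1 P2=NH2
Op 8: best P0=NH2 P1=NH1 P2=NH2
Op 9: best P0=NH2 P1=NH1 P2=NH2
Op 10: best P0=NH1 P1=NH1 P2=NH2
Op 11: best P0=NH2 P1=NH1 P2=NH2

Answer: P0:NH2 P1:NH1 P2:NH2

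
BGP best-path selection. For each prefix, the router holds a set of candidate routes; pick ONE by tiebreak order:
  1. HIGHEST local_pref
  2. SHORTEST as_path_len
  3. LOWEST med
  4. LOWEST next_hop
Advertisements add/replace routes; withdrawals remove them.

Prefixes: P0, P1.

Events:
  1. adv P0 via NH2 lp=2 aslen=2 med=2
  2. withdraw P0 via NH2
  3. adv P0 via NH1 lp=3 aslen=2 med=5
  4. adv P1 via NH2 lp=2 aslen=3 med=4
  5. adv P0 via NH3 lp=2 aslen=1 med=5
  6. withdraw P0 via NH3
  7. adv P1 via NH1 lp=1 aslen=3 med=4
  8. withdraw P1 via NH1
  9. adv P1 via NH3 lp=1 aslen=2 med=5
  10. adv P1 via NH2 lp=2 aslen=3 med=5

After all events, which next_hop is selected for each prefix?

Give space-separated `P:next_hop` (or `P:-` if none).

Op 1: best P0=NH2 P1=-
Op 2: best P0=- P1=-
Op 3: best P0=NH1 P1=-
Op 4: best P0=NH1 P1=NH2
Op 5: best P0=NH1 P1=NH2
Op 6: best P0=NH1 P1=NH2
Op 7: best P0=NH1 P1=NH2
Op 8: best P0=NH1 P1=NH2
Op 9: best P0=NH1 P1=NH2
Op 10: best P0=NH1 P1=NH2

Answer: P0:NH1 P1:NH2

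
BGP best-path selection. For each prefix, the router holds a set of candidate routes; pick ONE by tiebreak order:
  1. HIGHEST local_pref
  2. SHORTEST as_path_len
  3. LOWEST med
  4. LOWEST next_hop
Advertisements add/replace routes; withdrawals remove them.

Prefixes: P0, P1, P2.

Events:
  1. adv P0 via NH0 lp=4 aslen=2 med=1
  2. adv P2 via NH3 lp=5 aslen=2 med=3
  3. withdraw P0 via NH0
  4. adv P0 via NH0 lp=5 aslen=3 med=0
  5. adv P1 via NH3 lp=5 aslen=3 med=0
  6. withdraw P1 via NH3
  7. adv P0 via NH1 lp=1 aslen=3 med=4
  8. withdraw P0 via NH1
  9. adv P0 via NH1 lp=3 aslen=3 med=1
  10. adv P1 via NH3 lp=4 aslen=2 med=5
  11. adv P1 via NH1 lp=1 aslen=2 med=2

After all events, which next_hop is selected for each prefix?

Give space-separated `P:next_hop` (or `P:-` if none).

Op 1: best P0=NH0 P1=- P2=-
Op 2: best P0=NH0 P1=- P2=NH3
Op 3: best P0=- P1=- P2=NH3
Op 4: best P0=NH0 P1=- P2=NH3
Op 5: best P0=NH0 P1=NH3 P2=NH3
Op 6: best P0=NH0 P1=- P2=NH3
Op 7: best P0=NH0 P1=- P2=NH3
Op 8: best P0=NH0 P1=- P2=NH3
Op 9: best P0=NH0 P1=- P2=NH3
Op 10: best P0=NH0 P1=NH3 P2=NH3
Op 11: best P0=NH0 P1=NH3 P2=NH3

Answer: P0:NH0 P1:NH3 P2:NH3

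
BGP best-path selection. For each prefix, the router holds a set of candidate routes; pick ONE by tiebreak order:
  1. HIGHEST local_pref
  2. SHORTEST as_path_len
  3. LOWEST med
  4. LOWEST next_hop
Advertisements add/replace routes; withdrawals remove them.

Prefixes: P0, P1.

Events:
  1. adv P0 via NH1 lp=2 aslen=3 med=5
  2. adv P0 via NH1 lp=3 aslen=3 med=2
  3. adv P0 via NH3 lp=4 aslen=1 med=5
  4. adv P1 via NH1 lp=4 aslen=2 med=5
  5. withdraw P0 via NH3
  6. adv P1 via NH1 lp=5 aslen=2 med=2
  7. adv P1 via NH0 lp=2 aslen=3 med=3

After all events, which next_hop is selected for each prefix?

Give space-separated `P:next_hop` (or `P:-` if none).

Op 1: best P0=NH1 P1=-
Op 2: best P0=NH1 P1=-
Op 3: best P0=NH3 P1=-
Op 4: best P0=NH3 P1=NH1
Op 5: best P0=NH1 P1=NH1
Op 6: best P0=NH1 P1=NH1
Op 7: best P0=NH1 P1=NH1

Answer: P0:NH1 P1:NH1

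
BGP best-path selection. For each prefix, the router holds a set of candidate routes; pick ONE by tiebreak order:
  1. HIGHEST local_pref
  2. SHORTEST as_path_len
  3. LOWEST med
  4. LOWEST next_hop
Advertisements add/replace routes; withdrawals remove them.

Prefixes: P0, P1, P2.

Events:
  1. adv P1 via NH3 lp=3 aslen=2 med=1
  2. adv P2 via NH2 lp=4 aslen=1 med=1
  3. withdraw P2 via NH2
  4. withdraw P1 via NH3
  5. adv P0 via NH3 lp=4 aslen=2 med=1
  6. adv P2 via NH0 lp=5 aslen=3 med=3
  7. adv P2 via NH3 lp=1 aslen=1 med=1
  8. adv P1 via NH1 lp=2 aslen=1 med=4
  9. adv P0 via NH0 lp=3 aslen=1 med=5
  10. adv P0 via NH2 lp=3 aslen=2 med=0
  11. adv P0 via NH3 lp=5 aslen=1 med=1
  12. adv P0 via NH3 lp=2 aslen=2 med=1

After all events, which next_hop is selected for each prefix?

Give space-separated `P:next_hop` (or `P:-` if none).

Answer: P0:NH0 P1:NH1 P2:NH0

Derivation:
Op 1: best P0=- P1=NH3 P2=-
Op 2: best P0=- P1=NH3 P2=NH2
Op 3: best P0=- P1=NH3 P2=-
Op 4: best P0=- P1=- P2=-
Op 5: best P0=NH3 P1=- P2=-
Op 6: best P0=NH3 P1=- P2=NH0
Op 7: best P0=NH3 P1=- P2=NH0
Op 8: best P0=NH3 P1=NH1 P2=NH0
Op 9: best P0=NH3 P1=NH1 P2=NH0
Op 10: best P0=NH3 P1=NH1 P2=NH0
Op 11: best P0=NH3 P1=NH1 P2=NH0
Op 12: best P0=NH0 P1=NH1 P2=NH0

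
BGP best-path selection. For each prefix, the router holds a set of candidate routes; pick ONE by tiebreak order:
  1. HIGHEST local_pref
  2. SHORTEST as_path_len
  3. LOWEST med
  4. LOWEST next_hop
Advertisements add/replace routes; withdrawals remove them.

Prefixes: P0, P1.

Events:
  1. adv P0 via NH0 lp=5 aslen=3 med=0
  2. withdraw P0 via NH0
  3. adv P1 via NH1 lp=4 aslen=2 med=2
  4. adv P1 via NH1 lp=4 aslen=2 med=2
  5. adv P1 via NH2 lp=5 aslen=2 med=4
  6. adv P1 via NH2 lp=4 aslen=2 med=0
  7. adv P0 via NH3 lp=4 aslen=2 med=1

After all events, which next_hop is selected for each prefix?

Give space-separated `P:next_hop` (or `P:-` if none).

Op 1: best P0=NH0 P1=-
Op 2: best P0=- P1=-
Op 3: best P0=- P1=NH1
Op 4: best P0=- P1=NH1
Op 5: best P0=- P1=NH2
Op 6: best P0=- P1=NH2
Op 7: best P0=NH3 P1=NH2

Answer: P0:NH3 P1:NH2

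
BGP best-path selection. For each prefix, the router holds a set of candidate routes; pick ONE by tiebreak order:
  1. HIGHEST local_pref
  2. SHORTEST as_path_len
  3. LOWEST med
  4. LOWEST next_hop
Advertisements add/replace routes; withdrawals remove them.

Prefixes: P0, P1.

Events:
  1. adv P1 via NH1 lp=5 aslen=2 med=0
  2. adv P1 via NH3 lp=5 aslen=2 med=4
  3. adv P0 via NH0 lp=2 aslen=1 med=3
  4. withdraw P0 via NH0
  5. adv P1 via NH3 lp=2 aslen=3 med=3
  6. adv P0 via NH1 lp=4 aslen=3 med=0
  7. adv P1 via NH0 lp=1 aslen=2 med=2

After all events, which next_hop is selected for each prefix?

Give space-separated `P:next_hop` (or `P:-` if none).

Answer: P0:NH1 P1:NH1

Derivation:
Op 1: best P0=- P1=NH1
Op 2: best P0=- P1=NH1
Op 3: best P0=NH0 P1=NH1
Op 4: best P0=- P1=NH1
Op 5: best P0=- P1=NH1
Op 6: best P0=NH1 P1=NH1
Op 7: best P0=NH1 P1=NH1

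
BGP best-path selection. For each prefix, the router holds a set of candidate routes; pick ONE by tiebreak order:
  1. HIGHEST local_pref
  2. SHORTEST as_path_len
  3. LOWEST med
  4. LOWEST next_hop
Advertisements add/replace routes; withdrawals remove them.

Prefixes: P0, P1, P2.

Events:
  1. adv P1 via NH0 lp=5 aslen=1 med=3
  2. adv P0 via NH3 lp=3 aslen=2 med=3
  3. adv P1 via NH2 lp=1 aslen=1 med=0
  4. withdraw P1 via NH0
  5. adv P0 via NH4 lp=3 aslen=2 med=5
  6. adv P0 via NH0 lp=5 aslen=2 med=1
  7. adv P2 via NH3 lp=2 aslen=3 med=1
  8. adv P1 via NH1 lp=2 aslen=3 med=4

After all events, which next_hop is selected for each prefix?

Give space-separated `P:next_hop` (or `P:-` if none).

Answer: P0:NH0 P1:NH1 P2:NH3

Derivation:
Op 1: best P0=- P1=NH0 P2=-
Op 2: best P0=NH3 P1=NH0 P2=-
Op 3: best P0=NH3 P1=NH0 P2=-
Op 4: best P0=NH3 P1=NH2 P2=-
Op 5: best P0=NH3 P1=NH2 P2=-
Op 6: best P0=NH0 P1=NH2 P2=-
Op 7: best P0=NH0 P1=NH2 P2=NH3
Op 8: best P0=NH0 P1=NH1 P2=NH3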